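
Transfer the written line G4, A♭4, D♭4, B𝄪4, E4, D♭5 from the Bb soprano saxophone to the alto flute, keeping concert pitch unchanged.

Bb4 Cb5 Fb4 D##5 G4 Fb5

First find concert pitch: the Bb soprano saxophone sounds a major second below written, so G4 A♭4 D♭4 B𝄪4 E4 D♭5 sounds F4 Gb4 Cb4 A##4 D4 Cb5.
Then write for alto flute: it sounds a perfect fourth below written, so the part must be a perfect fourth above concert.
F4 → Bb4
Gb4 → Cb5
Cb4 → Fb4
A##4 → D##5
D4 → G4
Cb5 → Fb5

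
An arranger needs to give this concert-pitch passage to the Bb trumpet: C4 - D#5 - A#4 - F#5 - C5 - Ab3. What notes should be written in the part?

D4 E#5 B#4 G#5 D5 Bb3

Written C4 sounds as Bb3 on the Bb trumpet, so concert pitches are written a major second up.
C4 → D4
D#5 → E#5
A#4 → B#4
F#5 → G#5
C5 → D5
Ab3 → Bb3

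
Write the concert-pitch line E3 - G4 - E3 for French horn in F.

B3 D5 B3

The French horn in F sounds a perfect fifth below written, so the written part must be a perfect fifth above concert — transpose each note up.
E3 -> B3
G4 -> D5
E3 -> B3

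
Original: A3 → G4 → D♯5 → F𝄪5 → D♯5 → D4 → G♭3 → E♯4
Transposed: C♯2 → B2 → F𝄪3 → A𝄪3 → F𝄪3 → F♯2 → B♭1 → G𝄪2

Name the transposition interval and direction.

down a minor thirteenth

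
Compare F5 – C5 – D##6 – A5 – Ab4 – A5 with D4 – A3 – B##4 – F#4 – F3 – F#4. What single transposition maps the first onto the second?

From F5 to D4 is 10 letter names — a tenth of some quality.
D4 to F5 is 15 semitones, which makes it a minor tenth; the second version is lower, so the direction is down.
Checking another pair — A5 → F#4 — gives the same interval.

down a minor tenth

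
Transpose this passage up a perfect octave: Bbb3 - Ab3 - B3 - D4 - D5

Bbb4 Ab4 B4 D5 D6

Bbb3 → Bbb4
Ab3 → Ab4
B3 → B4
D4 → D5
D5 → D6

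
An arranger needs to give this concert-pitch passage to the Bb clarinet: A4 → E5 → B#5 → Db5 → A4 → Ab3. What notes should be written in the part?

Written C4 sounds as Bb3 on the Bb clarinet, so concert pitches are written a major second up.
A4 to B4
E5 to F#5
B#5 to C##6
Db5 to Eb5
A4 to B4
Ab3 to Bb3

B4 F#5 C##6 Eb5 B4 Bb3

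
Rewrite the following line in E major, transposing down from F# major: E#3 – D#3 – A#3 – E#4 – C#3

F# major to E major down is a major second, so every note moves down by that interval.
E#3 becomes D#3
D#3 becomes C#3
A#3 becomes G#3
E#4 becomes D#4
C#3 becomes B2

D#3 C#3 G#3 D#4 B2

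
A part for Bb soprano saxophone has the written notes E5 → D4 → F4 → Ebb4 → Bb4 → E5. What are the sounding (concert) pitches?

D5 C4 Eb4 Dbb4 Ab4 D5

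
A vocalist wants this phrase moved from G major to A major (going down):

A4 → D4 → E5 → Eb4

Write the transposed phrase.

G major to A major down is a minor seventh, so every note moves down by that interval.
A4 to B3
D4 to E3
E5 to F#4
Eb4 to F3

B3 E3 F#4 F3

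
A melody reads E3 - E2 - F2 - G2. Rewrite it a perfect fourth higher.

E3 up a perfect fourth is A3.
E2 up a perfect fourth is A2.
F2: a fourth up reaches B, and 5 semitones makes it Bb2.
G2 up a perfect fourth is C3.

A3 A2 Bb2 C3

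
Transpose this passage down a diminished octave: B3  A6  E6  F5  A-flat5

B#2 A#5 E#5 F#4 A4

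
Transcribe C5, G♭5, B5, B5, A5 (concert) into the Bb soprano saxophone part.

D5 Ab5 C#6 C#6 B5

Written C4 sounds as Bb3 on the Bb soprano saxophone, so concert pitches are written a major second up.
C5 -> D5
Gb5 -> Ab5
B5 -> C#6
B5 -> C#6
A5 -> B5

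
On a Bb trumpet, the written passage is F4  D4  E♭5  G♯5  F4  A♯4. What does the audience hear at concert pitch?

Eb4 C4 Db5 F#5 Eb4 G#4

Written C4 on the Bb trumpet sounds as Bb3, a major second lower; apply that shift to every note.
F4 gives Eb4
D4 gives C4
Eb5 gives Db5
G#5 gives F#5
F4 gives Eb4
A#4 gives G#4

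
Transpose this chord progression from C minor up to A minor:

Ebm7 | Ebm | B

C minor up to A minor is a major sixth; each chord root moves by that interval while the quality stays the same.
Ebm7: root Eb up a major sixth → C, giving Cm7.
Ebm: root Eb up a major sixth → C, giving Cm.
B: root B up a major sixth → G#, giving G#.

Cm7 Cm G#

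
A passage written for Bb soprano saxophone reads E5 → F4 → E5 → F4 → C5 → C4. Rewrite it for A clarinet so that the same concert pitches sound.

F5 Gb4 F5 Gb4 Db5 Db4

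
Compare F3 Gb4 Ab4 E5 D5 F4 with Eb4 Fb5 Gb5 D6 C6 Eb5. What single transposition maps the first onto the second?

up a minor seventh

From F3 to Eb4 is 7 letter names — a seventh of some quality.
F3 to Eb4 is 10 semitones, which makes it a minor seventh; the second version is higher, so the direction is up.
Checking another pair — F4 → Eb5 — gives the same interval.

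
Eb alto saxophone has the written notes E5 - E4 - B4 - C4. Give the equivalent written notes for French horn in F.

D5 D4 A4 Bb3

First find concert pitch: the Eb alto saxophone sounds a major sixth below written, so E5 E4 B4 C4 sounds G4 G3 D4 Eb3.
Then write for French horn in F: it sounds a perfect fifth below written, so the part must be a perfect fifth above concert.
G4 → D5
G3 → D4
D4 → A4
Eb3 → Bb3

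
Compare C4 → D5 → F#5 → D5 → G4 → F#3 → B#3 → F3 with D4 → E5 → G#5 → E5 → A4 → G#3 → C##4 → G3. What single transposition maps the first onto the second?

Take the first pair: C4 → D4. C to D spans 2 letter names, so the interval is some kind of second.
C4 to D4 is 2 semitones, which makes it a major second; the second version is higher, so the direction is up.
Checking another pair — F3 → G3 — gives the same interval.

up a major second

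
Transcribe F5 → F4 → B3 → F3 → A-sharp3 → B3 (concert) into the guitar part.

F6 F5 B4 F4 A#4 B4

Written C4 sounds as C3 on the guitar, so concert pitches are written a perfect octave up.
F5 becomes F6
F4 becomes F5
B3 becomes B4
F3 becomes F4
A#3 becomes A#4
B3 becomes B4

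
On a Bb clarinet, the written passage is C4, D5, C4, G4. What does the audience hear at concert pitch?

Written C4 on the Bb clarinet sounds as Bb3, a major second lower; apply that shift to every note.
C4 → Bb3
D5 → C5
C4 → Bb3
G4 → F4

Bb3 C5 Bb3 F4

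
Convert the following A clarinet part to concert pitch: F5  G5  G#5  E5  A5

Written C4 on the A clarinet sounds as A3, a minor third lower; apply that shift to every note.
F5 -> D5
G5 -> E5
G#5 -> E#5
E5 -> C#5
A5 -> F#5

D5 E5 E#5 C#5 F#5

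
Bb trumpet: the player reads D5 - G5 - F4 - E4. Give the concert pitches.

Written C4 on the Bb trumpet sounds as Bb3, a major second lower; apply that shift to every note.
D5 gives C5
G5 gives F5
F4 gives Eb4
E4 gives D4

C5 F5 Eb4 D4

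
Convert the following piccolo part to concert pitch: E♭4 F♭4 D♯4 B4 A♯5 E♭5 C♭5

The piccolo sounds a perfect octave above written, so transpose each written note up a perfect octave.
Eb4 to Eb5
Fb4 to Fb5
D#4 to D#5
B4 to B5
A#5 to A#6
Eb5 to Eb6
Cb5 to Cb6

Eb5 Fb5 D#5 B5 A#6 Eb6 Cb6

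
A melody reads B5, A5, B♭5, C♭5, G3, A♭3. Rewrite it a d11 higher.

Eb7 Db7 Ebb7 Fbb6 Cb5 Dbb5

B5 gives Eb7
A5 gives Db7
Bb5 gives Ebb7
Cb5 gives Fbb6
G3 gives Cb5
Ab3 gives Dbb5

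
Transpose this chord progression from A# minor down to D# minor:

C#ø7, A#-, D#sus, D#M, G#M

A# minor down to D# minor is a perfect fifth; each chord root moves by that interval while the quality stays the same.
C#ø7: root C# down a perfect fifth → F#, giving F#ø7.
A#-: root A# down a perfect fifth → D#, giving D#-.
D#sus: root D# down a perfect fifth → G#, giving G#sus.
D#M: root D# down a perfect fifth → G#, giving G#M.
G#M: root G# down a perfect fifth → C#, giving C#M.

F#ø7 D#- G#sus G#M C#M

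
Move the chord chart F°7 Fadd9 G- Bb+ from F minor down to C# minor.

F minor down to C# minor is a diminished fourth; each chord root moves by that interval while the quality stays the same.
F°7: root F down a diminished fourth → C#, giving C#°7.
Fadd9: root F down a diminished fourth → C#, giving C#add9.
G-: root G down a diminished fourth → D#, giving D#-.
Bb+: root Bb down a diminished fourth → F#, giving F#+.

C#°7 C#add9 D#- F#+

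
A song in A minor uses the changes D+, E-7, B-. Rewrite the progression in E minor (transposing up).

A+ B-7 F#-

A minor up to E minor is a perfect fifth; each chord root moves by that interval while the quality stays the same.
D+: root D up a perfect fifth → A, giving A+.
E-7: root E up a perfect fifth → B, giving B-7.
B-: root B up a perfect fifth → F#, giving F#-.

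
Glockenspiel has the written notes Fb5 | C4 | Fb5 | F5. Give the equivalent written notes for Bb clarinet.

First find concert pitch: the glockenspiel sounds a perfect fifteenth above written, so Fb5 C4 Fb5 F5 sounds Fb7 C6 Fb7 F7.
Then write for Bb clarinet: it sounds a major second below written, so the part must be a major second above concert.
Fb7 → Gb7
C6 → D6
Fb7 → Gb7
F7 → G7

Gb7 D6 Gb7 G7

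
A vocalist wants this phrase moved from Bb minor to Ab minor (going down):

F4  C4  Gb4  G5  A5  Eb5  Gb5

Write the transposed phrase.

Bb minor to Ab minor down is a major second, so every note moves down by that interval.
F4 -> Eb4
C4 -> Bb3
Gb4 -> Fb4
G5 -> F5
A5 -> G5
Eb5 -> Db5
Gb5 -> Fb5

Eb4 Bb3 Fb4 F5 G5 Db5 Fb5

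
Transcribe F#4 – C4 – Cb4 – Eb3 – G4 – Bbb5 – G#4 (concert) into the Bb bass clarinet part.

G#5 D5 Db5 F4 A5 Cb7 A#5

The Bb bass clarinet sounds a major ninth below written, so the written part must be a major ninth above concert — transpose each note up.
F#4 → G#5
C4 → D5
Cb4 → Db5
Eb3 → F4
G4 → A5
Bbb5 → Cb7
G#4 → A#5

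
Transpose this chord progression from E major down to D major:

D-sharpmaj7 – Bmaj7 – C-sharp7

C#maj7 Amaj7 B7

E major down to D major is a major second; each chord root moves by that interval while the quality stays the same.
D-sharpmaj7: root D-sharp down a major second → C#, giving C#maj7.
Bmaj7: root B down a major second → A, giving Amaj7.
C-sharp7: root C-sharp down a major second → B, giving B7.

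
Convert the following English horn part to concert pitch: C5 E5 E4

F4 A4 A3

Written C4 on the English horn sounds as F3, a perfect fifth lower; apply that shift to every note.
C5 -> F4
E5 -> A4
E4 -> A3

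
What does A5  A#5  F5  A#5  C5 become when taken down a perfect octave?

A5: an octave down reaches A, and 12 semitones makes it A4.
A#5: an octave down reaches A, and 12 semitones makes it A#4.
F5 down a perfect octave is F4.
A perfect octave down from A#5 gives A#4.
C5: an octave down reaches C, and 12 semitones makes it C4.

A4 A#4 F4 A#4 C4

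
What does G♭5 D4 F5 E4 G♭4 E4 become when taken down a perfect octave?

Gb4 D3 F4 E3 Gb3 E3

Gb5 to Gb4
D4 to D3
F5 to F4
E4 to E3
Gb4 to Gb3
E4 to E3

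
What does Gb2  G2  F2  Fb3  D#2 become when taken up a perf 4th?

Cb3 C3 Bb2 Bbb3 G#2

A perfect fourth up from Gb2 gives Cb3.
G2 up a perfect fourth is C3.
F2: a fourth up reaches B, and 5 semitones makes it Bb2.
A perfect fourth up from Fb3 gives Bbb3.
D#2: a fourth up reaches G, and 5 semitones makes it G#2.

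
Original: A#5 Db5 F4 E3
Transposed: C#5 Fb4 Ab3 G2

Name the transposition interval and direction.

down a major sixth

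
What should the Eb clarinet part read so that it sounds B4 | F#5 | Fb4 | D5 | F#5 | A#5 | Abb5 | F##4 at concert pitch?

G#4 D#5 Db4 B4 D#5 F##5 Fb5 D##4

The Eb clarinet sounds a minor third above written, so the written part must be a minor third below concert — transpose each note down.
B4 becomes G#4
F#5 becomes D#5
Fb4 becomes Db4
D5 becomes B4
F#5 becomes D#5
A#5 becomes F##5
Abb5 becomes Fb5
F##4 becomes D##4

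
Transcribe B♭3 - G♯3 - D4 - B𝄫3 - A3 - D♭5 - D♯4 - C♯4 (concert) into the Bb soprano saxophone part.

C4 A#3 E4 Cb4 B3 Eb5 E#4 D#4

The Bb soprano saxophone sounds a major second below written, so the written part must be a major second above concert — transpose each note up.
Bb3 -> C4
G#3 -> A#3
D4 -> E4
Bbb3 -> Cb4
A3 -> B3
Db5 -> Eb5
D#4 -> E#4
C#4 -> D#4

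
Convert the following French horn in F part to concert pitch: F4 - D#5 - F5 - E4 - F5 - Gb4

Bb3 G#4 Bb4 A3 Bb4 Cb4

Written C4 on the French horn in F sounds as F3, a perfect fifth lower; apply that shift to every note.
F4 -> Bb3
D#5 -> G#4
F5 -> Bb4
E4 -> A3
F5 -> Bb4
Gb4 -> Cb4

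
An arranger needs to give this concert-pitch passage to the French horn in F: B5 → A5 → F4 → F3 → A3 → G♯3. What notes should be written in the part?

Written C4 sounds as F3 on the French horn in F, so concert pitches are written a perfect fifth up.
B5 gives F#6
A5 gives E6
F4 gives C5
F3 gives C4
A3 gives E4
G#3 gives D#4

F#6 E6 C5 C4 E4 D#4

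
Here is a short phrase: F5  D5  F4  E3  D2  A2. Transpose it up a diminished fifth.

F5: a fifth up reaches C, and 6 semitones makes it Cb6.
A diminished fifth up from D5 gives Ab5.
F4 up a diminished fifth is Cb5.
E3 up a diminished fifth is Bb3.
D2: a fifth up reaches A, and 6 semitones makes it Ab2.
A diminished fifth up from A2 gives Eb3.

Cb6 Ab5 Cb5 Bb3 Ab2 Eb3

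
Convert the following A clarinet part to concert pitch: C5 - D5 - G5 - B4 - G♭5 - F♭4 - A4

Written C4 on the A clarinet sounds as A3, a minor third lower; apply that shift to every note.
C5 becomes A4
D5 becomes B4
G5 becomes E5
B4 becomes G#4
Gb5 becomes Eb5
Fb4 becomes Db4
A4 becomes F#4

A4 B4 E5 G#4 Eb5 Db4 F#4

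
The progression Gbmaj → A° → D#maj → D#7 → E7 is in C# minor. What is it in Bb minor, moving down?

C# minor down to Bb minor is an augmented second; each chord root moves by that interval while the quality stays the same.
Gbmaj: root Gb down an augmented second → Fbb, giving Fbbmaj.
A°: root A down an augmented second → Gb, giving Gb°.
D#maj: root D# down an augmented second → C, giving Cmaj.
D#7: root D# down an augmented second → C, giving C7.
E7: root E down an augmented second → Db, giving Db7.

Fbbmaj Gb° Cmaj C7 Db7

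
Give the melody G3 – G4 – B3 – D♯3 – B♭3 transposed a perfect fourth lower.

D3 D4 F#3 A#2 F3

G3 → D3
G4 → D4
B3 → F#3
D#3 → A#2
Bb3 → F3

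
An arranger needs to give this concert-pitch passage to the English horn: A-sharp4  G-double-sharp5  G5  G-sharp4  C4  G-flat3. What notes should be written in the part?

E#5 D##6 D6 D#5 G4 Db4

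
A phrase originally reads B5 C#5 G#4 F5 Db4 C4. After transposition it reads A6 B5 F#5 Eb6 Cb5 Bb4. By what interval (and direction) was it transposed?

up a minor seventh

From B5 to A6 is 7 letter names — a seventh of some quality.
B5 to A6 is 10 semitones, which makes it a minor seventh; the second version is higher, so the direction is up.
Checking another pair — C4 → Bb4 — gives the same interval.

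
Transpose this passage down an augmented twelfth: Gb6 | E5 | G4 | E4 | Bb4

Cbb5 Ab3 Cb3 Ab2 Ebb3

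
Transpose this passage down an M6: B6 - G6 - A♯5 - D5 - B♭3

D6 Bb5 C#5 F4 Db3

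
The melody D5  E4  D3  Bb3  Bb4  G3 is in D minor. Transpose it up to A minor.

A5 B4 A3 F4 F5 D4

D minor to A minor up is a perfect fifth, so every note moves up by that interval.
D5 -> A5
E4 -> B4
D3 -> A3
Bb3 -> F4
Bb4 -> F5
G3 -> D4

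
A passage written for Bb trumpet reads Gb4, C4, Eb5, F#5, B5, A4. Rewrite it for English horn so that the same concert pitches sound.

Cb5 F4 Ab5 B5 E6 D5

First find concert pitch: the Bb trumpet sounds a major second below written, so Gb4 C4 Eb5 F#5 B5 A4 sounds Fb4 Bb3 Db5 E5 A5 G4.
Then write for English horn: it sounds a perfect fifth below written, so the part must be a perfect fifth above concert.
Fb4 → Cb5
Bb3 → F4
Db5 → Ab5
E5 → B5
A5 → E6
G4 → D5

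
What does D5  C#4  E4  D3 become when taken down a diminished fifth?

G#4 F##3 A#3 G#2

D5 → G#4
C#4 → F##3
E4 → A#3
D3 → G#2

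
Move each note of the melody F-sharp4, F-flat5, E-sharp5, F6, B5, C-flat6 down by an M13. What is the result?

A2 Abb3 G#3 Ab4 D4 Ebb4

F#4 → A2
Fb5 → Abb3
E#5 → G#3
F6 → Ab4
B5 → D4
Cb6 → Ebb4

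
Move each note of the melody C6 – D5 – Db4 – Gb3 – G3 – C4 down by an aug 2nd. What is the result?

C6 down an augmented second is Bbb5.
D5: a second down reaches C, and 3 semitones makes it Cb5.
An augmented second down from Db4 gives Cbb4.
An augmented second down from Gb3 gives Fbb3.
G3: a second down reaches F, and 3 semitones makes it Fb3.
An augmented second down from C4 gives Bbb3.

Bbb5 Cb5 Cbb4 Fbb3 Fb3 Bbb3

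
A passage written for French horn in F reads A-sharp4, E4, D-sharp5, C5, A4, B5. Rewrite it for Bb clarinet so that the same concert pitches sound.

E#4 B3 A#4 G4 E4 F#5

First find concert pitch: the French horn in F sounds a perfect fifth below written, so A-sharp4 E4 D-sharp5 C5 A4 B5 sounds D#4 A3 G#4 F4 D4 E5.
Then write for Bb clarinet: it sounds a major second below written, so the part must be a major second above concert.
D#4 → E#4
A3 → B3
G#4 → A#4
F4 → G4
D4 → E4
E5 → F#5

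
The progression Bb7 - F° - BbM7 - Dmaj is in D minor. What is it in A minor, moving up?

D minor up to A minor is a perfect fifth; each chord root moves by that interval while the quality stays the same.
Bb7: root Bb up a perfect fifth → F, giving F7.
F°: root F up a perfect fifth → C, giving C°.
BbM7: root Bb up a perfect fifth → F, giving FM7.
Dmaj: root D up a perfect fifth → A, giving Amaj.

F7 C° FM7 Amaj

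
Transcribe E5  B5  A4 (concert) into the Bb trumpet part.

The Bb trumpet sounds a major second below written, so the written part must be a major second above concert — transpose each note up.
E5 -> F#5
B5 -> C#6
A4 -> B4

F#5 C#6 B4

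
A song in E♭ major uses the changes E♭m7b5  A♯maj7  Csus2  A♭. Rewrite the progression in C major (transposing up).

Cm7b5 F##maj7 Asus2 F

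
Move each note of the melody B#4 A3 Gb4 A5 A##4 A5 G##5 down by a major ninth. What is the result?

B#4: a ninth down reaches A, and 14 semitones makes it A#3.
A major ninth down from A3 gives G2.
A major ninth down from Gb4 gives Fb3.
A5 down a major ninth is G4.
A major ninth down from A##4 gives G##3.
A major ninth down from A5 gives G4.
A major ninth down from G##5 gives F##4.

A#3 G2 Fb3 G4 G##3 G4 F##4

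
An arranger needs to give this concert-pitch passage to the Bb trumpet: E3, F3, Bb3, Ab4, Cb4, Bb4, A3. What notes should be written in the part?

F#3 G3 C4 Bb4 Db4 C5 B3

The Bb trumpet sounds a major second below written, so the written part must be a major second above concert — transpose each note up.
E3 becomes F#3
F3 becomes G3
Bb3 becomes C4
Ab4 becomes Bb4
Cb4 becomes Db4
Bb4 becomes C5
A3 becomes B3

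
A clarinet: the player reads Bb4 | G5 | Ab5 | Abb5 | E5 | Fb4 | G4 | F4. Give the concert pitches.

G4 E5 F5 Fb5 C#5 Db4 E4 D4

Written C4 on the A clarinet sounds as A3, a minor third lower; apply that shift to every note.
Bb4 -> G4
G5 -> E5
Ab5 -> F5
Abb5 -> Fb5
E5 -> C#5
Fb4 -> Db4
G4 -> E4
F4 -> D4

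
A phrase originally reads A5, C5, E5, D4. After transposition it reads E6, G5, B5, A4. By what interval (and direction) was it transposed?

up a perfect fifth

Take the first pair: A5 → E6. A to E spans 5 letter names, so the interval is some kind of fifth.
A5 to E6 is 7 semitones, which makes it a perfect fifth; the second version is higher, so the direction is up.
Checking another pair — D4 → A4 — gives the same interval.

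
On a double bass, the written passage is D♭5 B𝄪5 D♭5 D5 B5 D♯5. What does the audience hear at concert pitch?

Db4 B##4 Db4 D4 B4 D#4

Written C4 on the double bass sounds as C3, a perfect octave lower; apply that shift to every note.
Db5 to Db4
B##5 to B##4
Db5 to Db4
D5 to D4
B5 to B4
D#5 to D#4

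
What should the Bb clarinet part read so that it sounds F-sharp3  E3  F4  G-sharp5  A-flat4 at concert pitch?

The Bb clarinet sounds a major second below written, so the written part must be a major second above concert — transpose each note up.
F#3 → G#3
E3 → F#3
F4 → G4
G#5 → A#5
Ab4 → Bb4

G#3 F#3 G4 A#5 Bb4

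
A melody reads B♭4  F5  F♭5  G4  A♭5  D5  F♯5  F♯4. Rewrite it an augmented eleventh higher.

Bb4 to E6
F5 to B6
Fb5 to Bb6
G4 to C#6
Ab5 to D7
D5 to G#6
F#5 to B#6
F#4 to B#5

E6 B6 Bb6 C#6 D7 G#6 B#6 B#5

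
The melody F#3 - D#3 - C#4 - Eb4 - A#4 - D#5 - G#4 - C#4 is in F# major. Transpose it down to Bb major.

F# major to Bb major down is an augmented fifth, so every note moves down by that interval.
F#3 -> Bb2
D#3 -> G2
C#4 -> F3
Eb4 -> Abb3
A#4 -> D4
D#5 -> G4
G#4 -> C4
C#4 -> F3

Bb2 G2 F3 Abb3 D4 G4 C4 F3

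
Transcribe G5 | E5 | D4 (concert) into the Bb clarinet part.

Written C4 sounds as Bb3 on the Bb clarinet, so concert pitches are written a major second up.
G5 -> A5
E5 -> F#5
D4 -> E4

A5 F#5 E4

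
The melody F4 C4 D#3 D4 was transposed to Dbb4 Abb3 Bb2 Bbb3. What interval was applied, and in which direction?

From F4 to Dbb4 is 3 letter names — a third of some quality.
Dbb4 to F4 is 5 semitones, which makes it an augmented third; the second version is lower, so the direction is down.
Checking another pair — D4 → Bbb3 — gives the same interval.

down an augmented third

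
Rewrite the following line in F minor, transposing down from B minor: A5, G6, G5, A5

B minor to F minor down is an augmented fourth, so every note moves down by that interval.
A5 to Eb5
G6 to Db6
G5 to Db5
A5 to Eb5

Eb5 Db6 Db5 Eb5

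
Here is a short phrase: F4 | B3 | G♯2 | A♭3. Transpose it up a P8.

A perfect octave up from F4 gives F5.
B3 up a perfect octave is B4.
G#2: an octave up reaches G, and 12 semitones makes it G#3.
A perfect octave up from Ab3 gives Ab4.

F5 B4 G#3 Ab4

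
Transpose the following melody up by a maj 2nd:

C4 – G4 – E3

A major second up from C4 gives D4.
G4: a second up reaches A, and 2 semitones makes it A4.
A major second up from E3 gives F#3.

D4 A4 F#3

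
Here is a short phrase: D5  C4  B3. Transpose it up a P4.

G5 F4 E4

D5 -> G5
C4 -> F4
B3 -> E4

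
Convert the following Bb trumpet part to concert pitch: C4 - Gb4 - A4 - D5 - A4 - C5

The Bb trumpet sounds a major second below written, so transpose each written note down a major second.
C4 to Bb3
Gb4 to Fb4
A4 to G4
D5 to C5
A4 to G4
C5 to Bb4

Bb3 Fb4 G4 C5 G4 Bb4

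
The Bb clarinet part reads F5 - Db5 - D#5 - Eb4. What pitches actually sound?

Eb5 Cb5 C#5 Db4

Written C4 on the Bb clarinet sounds as Bb3, a major second lower; apply that shift to every note.
F5 becomes Eb5
Db5 becomes Cb5
D#5 becomes C#5
Eb4 becomes Db4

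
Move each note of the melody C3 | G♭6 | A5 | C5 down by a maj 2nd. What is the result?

Bb2 Fb6 G5 Bb4

C3: a second down reaches B, and 2 semitones makes it Bb2.
A major second down from Gb6 gives Fb6.
A5: a second down reaches G, and 2 semitones makes it G5.
C5: a second down reaches B, and 2 semitones makes it Bb4.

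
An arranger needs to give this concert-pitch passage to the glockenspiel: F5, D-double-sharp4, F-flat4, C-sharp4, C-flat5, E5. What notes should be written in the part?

F3 D##2 Fb2 C#2 Cb3 E3

Written C4 sounds as C6 on the glockenspiel, so concert pitches are written a perfect fifteenth down.
F5 -> F3
D##4 -> D##2
Fb4 -> Fb2
C#4 -> C#2
Cb5 -> Cb3
E5 -> E3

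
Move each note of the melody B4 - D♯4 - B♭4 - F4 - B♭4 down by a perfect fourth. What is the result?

F#4 A#3 F4 C4 F4

B4 down a perfect fourth is F#4.
D#4: a fourth down reaches A, and 5 semitones makes it A#3.
A perfect fourth down from Bb4 gives F4.
A perfect fourth down from F4 gives C4.
Bb4 down a perfect fourth is F4.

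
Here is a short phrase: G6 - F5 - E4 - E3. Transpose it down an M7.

Ab5 Gb4 F3 F2

G6 to Ab5
F5 to Gb4
E4 to F3
E3 to F2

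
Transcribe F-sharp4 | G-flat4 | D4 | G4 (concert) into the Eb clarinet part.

D#4 Eb4 B3 E4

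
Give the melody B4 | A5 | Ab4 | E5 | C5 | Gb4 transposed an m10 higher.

B4 becomes D6
A5 becomes C7
Ab4 becomes Cb6
E5 becomes G6
C5 becomes Eb6
Gb4 becomes Bbb5

D6 C7 Cb6 G6 Eb6 Bbb5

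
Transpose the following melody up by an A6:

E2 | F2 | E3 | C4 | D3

C##3 D#3 C##4 A#4 B#3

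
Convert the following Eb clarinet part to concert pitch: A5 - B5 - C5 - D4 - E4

Written C4 on the Eb clarinet sounds as Eb4, a minor third higher; apply that shift to every note.
A5 to C6
B5 to D6
C5 to Eb5
D4 to F4
E4 to G4

C6 D6 Eb5 F4 G4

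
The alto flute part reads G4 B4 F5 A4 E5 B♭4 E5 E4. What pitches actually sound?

D4 F#4 C5 E4 B4 F4 B4 B3

The alto flute sounds a perfect fourth below written, so transpose each written note down a perfect fourth.
G4 -> D4
B4 -> F#4
F5 -> C5
A4 -> E4
E5 -> B4
Bb4 -> F4
E5 -> B4
E4 -> B3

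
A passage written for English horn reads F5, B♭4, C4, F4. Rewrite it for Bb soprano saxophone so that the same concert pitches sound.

C5 F4 G3 C4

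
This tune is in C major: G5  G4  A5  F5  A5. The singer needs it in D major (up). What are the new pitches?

C major to D major up is a major second, so every note moves up by that interval.
G5 → A5
G4 → A4
A5 → B5
F5 → G5
A5 → B5

A5 A4 B5 G5 B5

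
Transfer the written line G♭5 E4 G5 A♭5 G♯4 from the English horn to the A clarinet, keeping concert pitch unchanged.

First find concert pitch: the English horn sounds a perfect fifth below written, so G♭5 E4 G5 A♭5 G♯4 sounds Cb5 A3 C5 Db5 C#4.
Then write for A clarinet: it sounds a minor third below written, so the part must be a minor third above concert.
Cb5 → Ebb5
A3 → C4
C5 → Eb5
Db5 → Fb5
C#4 → E4

Ebb5 C4 Eb5 Fb5 E4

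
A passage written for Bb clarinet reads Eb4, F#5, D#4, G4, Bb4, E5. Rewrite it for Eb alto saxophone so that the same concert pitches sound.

Bb4 C#6 A#4 D5 F5 B5

First find concert pitch: the Bb clarinet sounds a major second below written, so Eb4 F#5 D#4 G4 Bb4 E5 sounds Db4 E5 C#4 F4 Ab4 D5.
Then write for Eb alto saxophone: it sounds a major sixth below written, so the part must be a major sixth above concert.
Db4 → Bb4
E5 → C#6
C#4 → A#4
F4 → D5
Ab4 → F5
D5 → B5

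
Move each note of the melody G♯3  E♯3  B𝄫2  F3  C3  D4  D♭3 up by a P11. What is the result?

C#5 A#4 Ebb4 Bb4 F4 G5 Gb4

G#3: an eleventh up reaches C, and 17 semitones makes it C#5.
E#3 up a perfect eleventh is A#4.
Bbb2: an eleventh up reaches E, and 17 semitones makes it Ebb4.
F3: an eleventh up reaches B, and 17 semitones makes it Bb4.
C3: an eleventh up reaches F, and 17 semitones makes it F4.
A perfect eleventh up from D4 gives G5.
Db3: an eleventh up reaches G, and 17 semitones makes it Gb4.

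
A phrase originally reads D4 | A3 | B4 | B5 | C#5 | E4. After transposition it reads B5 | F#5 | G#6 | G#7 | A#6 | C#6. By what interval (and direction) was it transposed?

up a major thirteenth

From D4 to B5 is 13 letter names — a thirteenth of some quality.
D4 to B5 is 21 semitones, which makes it a major thirteenth; the second version is higher, so the direction is up.
Checking another pair — E4 → C#6 — gives the same interval.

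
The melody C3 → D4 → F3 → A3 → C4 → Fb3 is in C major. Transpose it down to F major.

F2 G3 Bb2 D3 F3 Bbb2

C major to F major down is a perfect fifth, so every note moves down by that interval.
C3 gives F2
D4 gives G3
F3 gives Bb2
A3 gives D3
C4 gives F3
Fb3 gives Bbb2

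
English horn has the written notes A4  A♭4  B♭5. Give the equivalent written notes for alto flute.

G4 Gb4 Ab5

First find concert pitch: the English horn sounds a perfect fifth below written, so A4 A♭4 B♭5 sounds D4 Db4 Eb5.
Then write for alto flute: it sounds a perfect fourth below written, so the part must be a perfect fourth above concert.
D4 → G4
Db4 → Gb4
Eb5 → Ab5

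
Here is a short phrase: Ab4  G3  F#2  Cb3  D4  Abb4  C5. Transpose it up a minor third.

Cb5 Bb3 A2 Ebb3 F4 Cbb5 Eb5

Ab4: a third up reaches C, and 3 semitones makes it Cb5.
G3: a third up reaches B, and 3 semitones makes it Bb3.
F#2 up a minor third is A2.
Cb3: a third up reaches E, and 3 semitones makes it Ebb3.
A minor third up from D4 gives F4.
Abb4: a third up reaches C, and 3 semitones makes it Cbb5.
A minor third up from C5 gives Eb5.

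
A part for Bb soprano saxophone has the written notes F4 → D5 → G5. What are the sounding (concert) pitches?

Eb4 C5 F5

Written C4 on the Bb soprano saxophone sounds as Bb3, a major second lower; apply that shift to every note.
F4 -> Eb4
D5 -> C5
G5 -> F5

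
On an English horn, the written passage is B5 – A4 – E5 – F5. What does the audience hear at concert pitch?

Written C4 on the English horn sounds as F3, a perfect fifth lower; apply that shift to every note.
B5 → E5
A4 → D4
E5 → A4
F5 → Bb4

E5 D4 A4 Bb4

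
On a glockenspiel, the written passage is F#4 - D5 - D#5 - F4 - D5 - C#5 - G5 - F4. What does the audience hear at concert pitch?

Written C4 on the glockenspiel sounds as C6, a perfect fifteenth higher; apply that shift to every note.
F#4 -> F#6
D5 -> D7
D#5 -> D#7
F4 -> F6
D5 -> D7
C#5 -> C#7
G5 -> G7
F4 -> F6

F#6 D7 D#7 F6 D7 C#7 G7 F6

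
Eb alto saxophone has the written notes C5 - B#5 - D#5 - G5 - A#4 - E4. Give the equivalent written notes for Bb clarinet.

First find concert pitch: the Eb alto saxophone sounds a major sixth below written, so C5 B#5 D#5 G5 A#4 E4 sounds Eb4 D#5 F#4 Bb4 C#4 G3.
Then write for Bb clarinet: it sounds a major second below written, so the part must be a major second above concert.
Eb4 → F4
D#5 → E#5
F#4 → G#4
Bb4 → C5
C#4 → D#4
G3 → A3

F4 E#5 G#4 C5 D#4 A3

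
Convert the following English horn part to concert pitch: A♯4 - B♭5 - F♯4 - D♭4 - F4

The English horn sounds a perfect fifth below written, so transpose each written note down a perfect fifth.
A#4 becomes D#4
Bb5 becomes Eb5
F#4 becomes B3
Db4 becomes Gb3
F4 becomes Bb3

D#4 Eb5 B3 Gb3 Bb3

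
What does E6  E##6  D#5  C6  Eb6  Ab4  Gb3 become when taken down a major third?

E6 down a major third is C6.
E##6 down a major third is C##6.
D#5: a third down reaches B, and 4 semitones makes it B4.
C6 down a major third is Ab5.
Eb6 down a major third is Cb6.
Ab4 down a major third is Fb4.
Gb3 down a major third is Ebb3.

C6 C##6 B4 Ab5 Cb6 Fb4 Ebb3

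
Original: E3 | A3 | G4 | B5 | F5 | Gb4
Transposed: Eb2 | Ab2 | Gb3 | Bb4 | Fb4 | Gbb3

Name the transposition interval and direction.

Take the first pair: E3 → Eb2. E to E spans 8 letter names, so the interval is some kind of octave.
Eb2 to E3 is 13 semitones, which makes it an augmented octave; the second version is lower, so the direction is down.
Checking another pair — Gb4 → Gbb3 — gives the same interval.

down an augmented octave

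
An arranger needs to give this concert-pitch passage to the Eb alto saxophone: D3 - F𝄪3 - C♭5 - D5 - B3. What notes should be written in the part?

Written C4 sounds as Eb3 on the Eb alto saxophone, so concert pitches are written a major sixth up.
D3 gives B3
F##3 gives D##4
Cb5 gives Ab5
D5 gives B5
B3 gives G#4

B3 D##4 Ab5 B5 G#4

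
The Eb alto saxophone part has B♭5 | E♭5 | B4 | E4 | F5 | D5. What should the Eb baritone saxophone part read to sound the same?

Bb6 Eb6 B5 E5 F6 D6

First find concert pitch: the Eb alto saxophone sounds a major sixth below written, so B♭5 E♭5 B4 E4 F5 D5 sounds Db5 Gb4 D4 G3 Ab4 F4.
Then write for Eb baritone saxophone: it sounds a major thirteenth below written, so the part must be a major thirteenth above concert.
Db5 → Bb6
Gb4 → Eb6
D4 → B5
G3 → E5
Ab4 → F6
F4 → D6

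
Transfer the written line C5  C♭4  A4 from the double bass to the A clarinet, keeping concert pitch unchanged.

Eb4 Ebb3 C4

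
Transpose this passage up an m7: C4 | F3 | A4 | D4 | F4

C4 → Bb4
F3 → Eb4
A4 → G5
D4 → C5
F4 → Eb5

Bb4 Eb4 G5 C5 Eb5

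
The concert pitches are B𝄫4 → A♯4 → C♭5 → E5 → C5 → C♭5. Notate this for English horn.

Fb5 E#5 Gb5 B5 G5 Gb5

Written C4 sounds as F3 on the English horn, so concert pitches are written a perfect fifth up.
Bbb4 -> Fb5
A#4 -> E#5
Cb5 -> Gb5
E5 -> B5
C5 -> G5
Cb5 -> Gb5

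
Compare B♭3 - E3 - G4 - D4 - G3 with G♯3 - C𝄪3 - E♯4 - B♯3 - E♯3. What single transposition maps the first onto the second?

down a diminished third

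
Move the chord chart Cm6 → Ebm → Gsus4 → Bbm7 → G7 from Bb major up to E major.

F#m6 Am C#sus4 Em7 C#7

Bb major up to E major is an augmented fourth; each chord root moves by that interval while the quality stays the same.
Cm6: root C up an augmented fourth → F#, giving F#m6.
Ebm: root Eb up an augmented fourth → A, giving Am.
Gsus4: root G up an augmented fourth → C#, giving C#sus4.
Bbm7: root Bb up an augmented fourth → E, giving Em7.
G7: root G up an augmented fourth → C#, giving C#7.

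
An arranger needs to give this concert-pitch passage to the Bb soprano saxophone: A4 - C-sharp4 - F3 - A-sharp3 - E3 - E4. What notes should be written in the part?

B4 D#4 G3 B#3 F#3 F#4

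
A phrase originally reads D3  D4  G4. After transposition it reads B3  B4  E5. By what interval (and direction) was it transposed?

up a major sixth

Take the first pair: D3 → B3. D to B spans 6 letter names, so the interval is some kind of sixth.
D3 to B3 is 9 semitones, which makes it a major sixth; the second version is higher, so the direction is up.
Checking another pair — G4 → E5 — gives the same interval.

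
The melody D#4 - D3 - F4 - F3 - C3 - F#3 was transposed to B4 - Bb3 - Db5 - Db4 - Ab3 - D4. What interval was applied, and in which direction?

up a minor sixth

From D#4 to B4 is 6 letter names — a sixth of some quality.
D#4 to B4 is 8 semitones, which makes it a minor sixth; the second version is higher, so the direction is up.
Checking another pair — F#3 → D4 — gives the same interval.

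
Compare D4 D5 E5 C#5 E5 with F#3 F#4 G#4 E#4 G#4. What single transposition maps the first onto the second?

down a minor sixth

Take the first pair: D4 → F#3. D to F spans 6 letter names, so the interval is some kind of sixth.
F#3 to D4 is 8 semitones, which makes it a minor sixth; the second version is lower, so the direction is down.
Checking another pair — E5 → G#4 — gives the same interval.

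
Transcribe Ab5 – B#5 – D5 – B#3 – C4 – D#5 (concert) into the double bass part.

Ab6 B#6 D6 B#4 C5 D#6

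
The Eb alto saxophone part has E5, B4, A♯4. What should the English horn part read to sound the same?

First find concert pitch: the Eb alto saxophone sounds a major sixth below written, so E5 B4 A♯4 sounds G4 D4 C#4.
Then write for English horn: it sounds a perfect fifth below written, so the part must be a perfect fifth above concert.
G4 → D5
D4 → A4
C#4 → G#4

D5 A4 G#4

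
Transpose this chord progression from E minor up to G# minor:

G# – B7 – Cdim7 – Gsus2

B# D#7 Edim7 Bsus2

E minor up to G# minor is a major third; each chord root moves by that interval while the quality stays the same.
G#: root G# up a major third → B#, giving B#.
B7: root B up a major third → D#, giving D#7.
Cdim7: root C up a major third → E, giving Edim7.
Gsus2: root G up a major third → B, giving Bsus2.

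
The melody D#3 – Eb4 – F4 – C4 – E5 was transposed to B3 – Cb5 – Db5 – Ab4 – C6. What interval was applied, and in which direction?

up a minor sixth

From D#3 to B3 is 6 letter names — a sixth of some quality.
D#3 to B3 is 8 semitones, which makes it a minor sixth; the second version is higher, so the direction is up.
Checking another pair — E5 → C6 — gives the same interval.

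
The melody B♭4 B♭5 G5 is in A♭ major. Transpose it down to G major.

A♭ major to G major down is a minor second, so every note moves down by that interval.
Bb4 → A4
Bb5 → A5
G5 → F#5

A4 A5 F#5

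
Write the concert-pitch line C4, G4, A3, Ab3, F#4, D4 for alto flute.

F4 C5 D4 Db4 B4 G4

The alto flute sounds a perfect fourth below written, so the written part must be a perfect fourth above concert — transpose each note up.
C4 -> F4
G4 -> C5
A3 -> D4
Ab3 -> Db4
F#4 -> B4
D4 -> G4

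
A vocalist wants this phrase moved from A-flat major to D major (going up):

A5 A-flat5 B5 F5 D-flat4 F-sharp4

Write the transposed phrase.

D#6 D6 E#6 B5 G4 B#4

From A-flat up to D is an augmented fourth; apply that to each pitch.
A5 gives D#6
Ab5 gives D6
B5 gives E#6
F5 gives B5
Db4 gives G4
F#4 gives B#4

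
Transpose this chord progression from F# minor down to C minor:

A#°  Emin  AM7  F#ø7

F# minor down to C minor is an augmented fourth; each chord root moves by that interval while the quality stays the same.
A#°: root A# down an augmented fourth → E, giving E°.
Emin: root E down an augmented fourth → Bb, giving Bbmin.
AM7: root A down an augmented fourth → Eb, giving EbM7.
F#ø7: root F# down an augmented fourth → C, giving Cø7.

E° Bbmin EbM7 Cø7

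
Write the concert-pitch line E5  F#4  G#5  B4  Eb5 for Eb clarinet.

The Eb clarinet sounds a minor third above written, so the written part must be a minor third below concert — transpose each note down.
E5 to C#5
F#4 to D#4
G#5 to E#5
B4 to G#4
Eb5 to C5

C#5 D#4 E#5 G#4 C5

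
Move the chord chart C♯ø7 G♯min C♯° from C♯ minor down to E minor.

Eø7 Bmin E°

C♯ minor down to E minor is a major sixth; each chord root moves by that interval while the quality stays the same.
C♯ø7: root C♯ down a major sixth → E, giving Eø7.
G♯min: root G♯ down a major sixth → B, giving Bmin.
C♯°: root C♯ down a major sixth → E, giving E°.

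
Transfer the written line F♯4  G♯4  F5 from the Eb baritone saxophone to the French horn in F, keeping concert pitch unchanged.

First find concert pitch: the Eb baritone saxophone sounds a major thirteenth below written, so F♯4 G♯4 F5 sounds A2 B2 Ab3.
Then write for French horn in F: it sounds a perfect fifth below written, so the part must be a perfect fifth above concert.
A2 → E3
B2 → F#3
Ab3 → Eb4

E3 F#3 Eb4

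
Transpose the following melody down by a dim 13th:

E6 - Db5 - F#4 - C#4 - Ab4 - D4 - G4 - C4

E6: a thirteenth down reaches G, and 19 semitones makes it G##4.
Db5 down a diminished thirteenth is F#3.
F#4: a thirteenth down reaches A, and 19 semitones makes it A##2.
C#4 down a diminished thirteenth is E##2.
Ab4: a thirteenth down reaches C, and 19 semitones makes it C#3.
A diminished thirteenth down from D4 gives F##2.
A diminished thirteenth down from G4 gives B#2.
C4: a thirteenth down reaches E, and 19 semitones makes it E#2.

G##4 F#3 A##2 E##2 C#3 F##2 B#2 E#2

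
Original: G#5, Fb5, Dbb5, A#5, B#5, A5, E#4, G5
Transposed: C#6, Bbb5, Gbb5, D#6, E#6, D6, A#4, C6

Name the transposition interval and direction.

From G#5 to C#6 is 4 letter names — a fourth of some quality.
G#5 to C#6 is 5 semitones, which makes it a perfect fourth; the second version is higher, so the direction is up.
Checking another pair — G5 → C6 — gives the same interval.

up a perfect fourth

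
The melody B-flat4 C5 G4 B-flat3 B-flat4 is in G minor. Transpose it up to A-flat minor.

Cb5 Db5 Ab4 Cb4 Cb5

From G up to A-flat is a minor second; apply that to each pitch.
Bb4 to Cb5
C5 to Db5
G4 to Ab4
Bb3 to Cb4
Bb4 to Cb5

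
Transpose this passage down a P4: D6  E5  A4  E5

A5 B4 E4 B4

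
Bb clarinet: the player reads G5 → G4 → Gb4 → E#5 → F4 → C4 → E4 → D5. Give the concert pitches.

F5 F4 Fb4 D#5 Eb4 Bb3 D4 C5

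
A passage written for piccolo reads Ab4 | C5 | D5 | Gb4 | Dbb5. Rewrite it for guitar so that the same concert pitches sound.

First find concert pitch: the piccolo sounds a perfect octave above written, so Ab4 C5 D5 Gb4 Dbb5 sounds Ab5 C6 D6 Gb5 Dbb6.
Then write for guitar: it sounds a perfect octave below written, so the part must be a perfect octave above concert.
Ab5 → Ab6
C6 → C7
D6 → D7
Gb5 → Gb6
Dbb6 → Dbb7

Ab6 C7 D7 Gb6 Dbb7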